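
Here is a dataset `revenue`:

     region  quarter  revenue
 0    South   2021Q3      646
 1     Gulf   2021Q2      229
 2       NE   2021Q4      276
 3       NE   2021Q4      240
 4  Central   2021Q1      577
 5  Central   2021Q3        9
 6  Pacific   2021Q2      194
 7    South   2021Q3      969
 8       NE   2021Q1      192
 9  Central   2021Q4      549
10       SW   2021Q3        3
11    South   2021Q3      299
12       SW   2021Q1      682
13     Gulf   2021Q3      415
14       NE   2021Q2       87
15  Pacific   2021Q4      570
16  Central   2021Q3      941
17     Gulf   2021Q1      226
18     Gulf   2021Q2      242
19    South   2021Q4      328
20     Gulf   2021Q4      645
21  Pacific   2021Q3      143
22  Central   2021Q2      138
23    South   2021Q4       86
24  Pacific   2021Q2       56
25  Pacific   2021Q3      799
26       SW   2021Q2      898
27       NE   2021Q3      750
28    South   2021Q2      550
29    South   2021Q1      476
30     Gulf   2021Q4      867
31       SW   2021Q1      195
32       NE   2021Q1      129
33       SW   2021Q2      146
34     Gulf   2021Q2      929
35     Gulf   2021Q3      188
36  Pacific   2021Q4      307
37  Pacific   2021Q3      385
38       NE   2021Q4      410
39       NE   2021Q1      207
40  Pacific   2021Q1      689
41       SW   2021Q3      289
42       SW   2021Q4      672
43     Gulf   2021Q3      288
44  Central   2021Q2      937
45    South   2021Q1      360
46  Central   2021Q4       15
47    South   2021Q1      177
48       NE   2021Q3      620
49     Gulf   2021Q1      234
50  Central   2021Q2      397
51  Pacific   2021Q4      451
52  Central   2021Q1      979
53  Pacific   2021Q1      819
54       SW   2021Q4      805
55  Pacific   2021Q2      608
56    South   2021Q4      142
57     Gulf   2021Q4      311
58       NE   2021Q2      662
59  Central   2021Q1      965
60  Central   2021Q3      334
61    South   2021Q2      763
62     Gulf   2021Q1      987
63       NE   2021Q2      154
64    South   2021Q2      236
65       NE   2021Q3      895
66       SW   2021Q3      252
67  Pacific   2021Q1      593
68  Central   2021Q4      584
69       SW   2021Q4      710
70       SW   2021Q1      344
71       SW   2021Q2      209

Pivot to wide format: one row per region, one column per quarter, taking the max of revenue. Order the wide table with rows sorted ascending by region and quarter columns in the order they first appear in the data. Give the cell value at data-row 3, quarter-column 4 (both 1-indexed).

207

With rows sorted ascending by region, row 3 is region=NE. quarter columns in first-appearance order: 2021Q3, 2021Q2, 2021Q4, 2021Q1; column 4 is 2021Q1.
Long rows with region=NE, quarter=2021Q1: max(192, 129, 207) = 207.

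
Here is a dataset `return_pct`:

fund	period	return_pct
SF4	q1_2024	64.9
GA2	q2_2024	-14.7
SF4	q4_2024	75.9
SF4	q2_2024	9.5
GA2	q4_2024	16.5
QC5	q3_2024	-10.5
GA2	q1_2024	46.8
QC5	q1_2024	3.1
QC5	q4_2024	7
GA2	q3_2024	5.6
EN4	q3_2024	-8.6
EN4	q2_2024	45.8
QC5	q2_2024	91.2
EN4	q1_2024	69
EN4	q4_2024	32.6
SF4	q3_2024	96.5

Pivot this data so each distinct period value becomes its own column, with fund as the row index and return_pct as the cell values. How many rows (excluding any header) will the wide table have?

4

4 distinct fund values → 4 rows.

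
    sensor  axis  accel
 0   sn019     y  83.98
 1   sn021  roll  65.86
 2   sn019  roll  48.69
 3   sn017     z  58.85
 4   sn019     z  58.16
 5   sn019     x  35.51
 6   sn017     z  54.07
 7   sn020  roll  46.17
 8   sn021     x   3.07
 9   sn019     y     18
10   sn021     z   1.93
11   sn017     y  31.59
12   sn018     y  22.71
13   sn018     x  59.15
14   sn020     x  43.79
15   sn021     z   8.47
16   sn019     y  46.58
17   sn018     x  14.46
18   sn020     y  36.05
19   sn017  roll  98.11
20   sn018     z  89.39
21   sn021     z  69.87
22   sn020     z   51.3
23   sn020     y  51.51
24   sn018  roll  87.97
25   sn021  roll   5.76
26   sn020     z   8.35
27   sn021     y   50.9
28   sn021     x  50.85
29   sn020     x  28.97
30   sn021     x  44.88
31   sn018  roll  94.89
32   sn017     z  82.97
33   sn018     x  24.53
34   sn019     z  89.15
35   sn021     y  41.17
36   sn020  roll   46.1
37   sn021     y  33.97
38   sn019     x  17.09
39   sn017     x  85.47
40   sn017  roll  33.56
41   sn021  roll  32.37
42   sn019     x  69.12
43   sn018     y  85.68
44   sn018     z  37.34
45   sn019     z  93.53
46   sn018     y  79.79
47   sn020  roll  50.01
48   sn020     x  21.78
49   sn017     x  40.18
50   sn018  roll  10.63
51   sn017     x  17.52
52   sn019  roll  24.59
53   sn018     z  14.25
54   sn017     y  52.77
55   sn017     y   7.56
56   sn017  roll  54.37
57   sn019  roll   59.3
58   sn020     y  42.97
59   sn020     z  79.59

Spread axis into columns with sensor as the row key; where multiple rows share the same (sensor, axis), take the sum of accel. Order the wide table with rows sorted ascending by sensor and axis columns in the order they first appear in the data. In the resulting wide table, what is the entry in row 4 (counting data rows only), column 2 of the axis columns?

With rows sorted ascending by sensor, row 4 is sensor=sn020. axis columns in first-appearance order: y, roll, z, x; column 2 is roll.
Long rows with sensor=sn020, axis=roll: 46.17 + 46.1 + 50.01 = 142.28.

142.28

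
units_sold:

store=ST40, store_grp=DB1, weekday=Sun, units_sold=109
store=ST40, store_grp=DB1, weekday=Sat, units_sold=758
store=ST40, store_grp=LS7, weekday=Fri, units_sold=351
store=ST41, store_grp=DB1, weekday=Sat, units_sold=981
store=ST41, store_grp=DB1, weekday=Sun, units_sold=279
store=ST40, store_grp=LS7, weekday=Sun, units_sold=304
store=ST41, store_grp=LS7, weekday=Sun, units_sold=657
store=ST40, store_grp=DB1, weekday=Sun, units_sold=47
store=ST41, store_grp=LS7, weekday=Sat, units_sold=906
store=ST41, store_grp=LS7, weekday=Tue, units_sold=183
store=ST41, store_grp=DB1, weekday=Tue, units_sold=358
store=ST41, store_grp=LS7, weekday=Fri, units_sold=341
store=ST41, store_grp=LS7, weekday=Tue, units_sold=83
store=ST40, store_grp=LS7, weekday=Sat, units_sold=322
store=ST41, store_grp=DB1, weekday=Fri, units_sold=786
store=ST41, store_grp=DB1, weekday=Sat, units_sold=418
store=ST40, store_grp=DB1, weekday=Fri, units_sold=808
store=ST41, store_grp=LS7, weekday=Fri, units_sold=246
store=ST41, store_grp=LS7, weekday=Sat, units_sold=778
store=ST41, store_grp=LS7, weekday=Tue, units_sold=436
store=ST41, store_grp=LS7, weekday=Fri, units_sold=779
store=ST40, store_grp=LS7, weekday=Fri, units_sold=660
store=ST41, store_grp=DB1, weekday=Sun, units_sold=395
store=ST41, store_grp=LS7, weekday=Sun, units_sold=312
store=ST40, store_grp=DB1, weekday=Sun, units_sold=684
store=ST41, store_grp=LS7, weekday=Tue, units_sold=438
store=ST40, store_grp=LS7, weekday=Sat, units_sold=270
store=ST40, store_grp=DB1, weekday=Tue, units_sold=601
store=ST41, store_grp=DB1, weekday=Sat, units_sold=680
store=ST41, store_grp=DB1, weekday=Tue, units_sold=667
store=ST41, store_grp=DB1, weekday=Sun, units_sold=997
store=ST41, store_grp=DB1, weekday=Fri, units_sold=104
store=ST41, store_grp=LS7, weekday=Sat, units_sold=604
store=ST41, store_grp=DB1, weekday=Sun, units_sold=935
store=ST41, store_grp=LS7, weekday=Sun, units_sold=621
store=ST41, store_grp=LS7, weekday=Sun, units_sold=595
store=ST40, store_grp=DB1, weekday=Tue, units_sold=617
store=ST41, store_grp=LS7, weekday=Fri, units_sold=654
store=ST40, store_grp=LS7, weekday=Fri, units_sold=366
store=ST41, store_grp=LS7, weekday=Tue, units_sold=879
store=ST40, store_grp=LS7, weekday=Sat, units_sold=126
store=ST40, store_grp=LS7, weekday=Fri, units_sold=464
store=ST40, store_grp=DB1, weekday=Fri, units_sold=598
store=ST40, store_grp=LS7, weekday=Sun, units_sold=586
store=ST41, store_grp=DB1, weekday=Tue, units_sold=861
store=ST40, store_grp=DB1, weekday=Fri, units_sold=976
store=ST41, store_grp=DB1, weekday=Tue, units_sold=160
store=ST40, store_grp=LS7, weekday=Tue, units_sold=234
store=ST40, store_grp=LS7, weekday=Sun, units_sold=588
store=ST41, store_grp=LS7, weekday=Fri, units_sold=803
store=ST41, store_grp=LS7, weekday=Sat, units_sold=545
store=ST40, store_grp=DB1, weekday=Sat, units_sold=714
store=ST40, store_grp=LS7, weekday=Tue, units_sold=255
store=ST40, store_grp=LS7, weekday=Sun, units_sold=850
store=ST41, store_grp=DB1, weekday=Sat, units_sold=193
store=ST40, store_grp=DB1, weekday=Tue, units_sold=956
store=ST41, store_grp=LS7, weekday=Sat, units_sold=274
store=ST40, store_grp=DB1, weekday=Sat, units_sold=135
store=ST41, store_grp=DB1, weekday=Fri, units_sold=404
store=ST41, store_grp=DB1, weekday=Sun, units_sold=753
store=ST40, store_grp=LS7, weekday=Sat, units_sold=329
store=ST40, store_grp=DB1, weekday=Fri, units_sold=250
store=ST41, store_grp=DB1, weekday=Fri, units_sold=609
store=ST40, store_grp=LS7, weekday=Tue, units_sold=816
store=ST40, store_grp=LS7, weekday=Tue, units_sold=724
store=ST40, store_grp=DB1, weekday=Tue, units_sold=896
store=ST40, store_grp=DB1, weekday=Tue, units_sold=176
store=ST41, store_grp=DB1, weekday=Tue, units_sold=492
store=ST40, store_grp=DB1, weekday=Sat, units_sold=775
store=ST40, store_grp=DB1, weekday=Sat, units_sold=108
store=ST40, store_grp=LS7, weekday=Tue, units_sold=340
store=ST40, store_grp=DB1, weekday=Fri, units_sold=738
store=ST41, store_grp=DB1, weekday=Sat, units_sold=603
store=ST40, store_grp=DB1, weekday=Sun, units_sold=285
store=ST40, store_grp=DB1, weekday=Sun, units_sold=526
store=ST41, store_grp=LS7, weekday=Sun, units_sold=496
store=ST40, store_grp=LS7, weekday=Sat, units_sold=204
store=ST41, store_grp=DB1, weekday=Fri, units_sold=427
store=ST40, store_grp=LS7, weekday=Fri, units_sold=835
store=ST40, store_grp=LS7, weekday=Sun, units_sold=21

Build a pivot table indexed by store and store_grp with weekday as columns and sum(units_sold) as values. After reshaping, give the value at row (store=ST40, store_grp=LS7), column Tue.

Rows with store=ST40, store_grp=LS7 and weekday=Tue: units_sold values are 234, 255, 816, 724, 340.
234 + 255 + 816 + 724 + 340 = 2369.

2369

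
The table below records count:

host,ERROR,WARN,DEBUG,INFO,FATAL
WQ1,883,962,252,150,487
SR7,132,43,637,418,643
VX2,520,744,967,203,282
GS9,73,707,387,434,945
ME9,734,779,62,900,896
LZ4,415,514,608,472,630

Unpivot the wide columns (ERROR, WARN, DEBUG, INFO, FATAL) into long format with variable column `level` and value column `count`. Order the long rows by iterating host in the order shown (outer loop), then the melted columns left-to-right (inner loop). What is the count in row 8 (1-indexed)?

30 rows total (6 × 5). Row 8: index ⌊(8-1)/5⌋ = 1 into host → SR7; (8-1) mod 5 = 2 into the melted columns → DEBUG.
So row 8 is (SR7, DEBUG, 637); count = 637.

637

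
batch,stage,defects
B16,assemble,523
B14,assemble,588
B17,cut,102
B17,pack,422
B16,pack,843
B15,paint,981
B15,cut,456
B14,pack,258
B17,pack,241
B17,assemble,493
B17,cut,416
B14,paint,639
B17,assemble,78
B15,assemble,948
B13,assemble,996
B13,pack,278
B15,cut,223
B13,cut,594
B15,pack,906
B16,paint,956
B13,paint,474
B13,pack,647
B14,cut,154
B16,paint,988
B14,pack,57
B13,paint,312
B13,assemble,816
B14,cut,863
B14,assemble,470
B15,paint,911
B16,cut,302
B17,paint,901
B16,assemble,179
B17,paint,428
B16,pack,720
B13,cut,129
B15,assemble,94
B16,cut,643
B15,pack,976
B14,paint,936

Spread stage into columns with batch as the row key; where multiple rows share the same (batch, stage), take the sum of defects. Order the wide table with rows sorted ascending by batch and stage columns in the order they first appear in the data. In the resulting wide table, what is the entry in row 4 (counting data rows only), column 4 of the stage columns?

With rows sorted ascending by batch, row 4 is batch=B16. stage columns in first-appearance order: assemble, cut, pack, paint; column 4 is paint.
Long rows with batch=B16, stage=paint: 956 + 988 = 1944.

1944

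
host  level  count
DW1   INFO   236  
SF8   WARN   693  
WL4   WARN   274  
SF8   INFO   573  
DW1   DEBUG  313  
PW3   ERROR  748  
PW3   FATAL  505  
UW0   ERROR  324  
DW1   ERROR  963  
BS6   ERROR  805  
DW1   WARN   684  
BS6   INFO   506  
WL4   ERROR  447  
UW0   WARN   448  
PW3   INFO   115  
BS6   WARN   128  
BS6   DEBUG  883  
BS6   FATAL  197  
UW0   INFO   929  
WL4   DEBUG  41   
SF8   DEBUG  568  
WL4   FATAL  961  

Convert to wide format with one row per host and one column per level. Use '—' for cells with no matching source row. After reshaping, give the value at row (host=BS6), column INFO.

506

The long row with host=BS6, level=INFO has count=506.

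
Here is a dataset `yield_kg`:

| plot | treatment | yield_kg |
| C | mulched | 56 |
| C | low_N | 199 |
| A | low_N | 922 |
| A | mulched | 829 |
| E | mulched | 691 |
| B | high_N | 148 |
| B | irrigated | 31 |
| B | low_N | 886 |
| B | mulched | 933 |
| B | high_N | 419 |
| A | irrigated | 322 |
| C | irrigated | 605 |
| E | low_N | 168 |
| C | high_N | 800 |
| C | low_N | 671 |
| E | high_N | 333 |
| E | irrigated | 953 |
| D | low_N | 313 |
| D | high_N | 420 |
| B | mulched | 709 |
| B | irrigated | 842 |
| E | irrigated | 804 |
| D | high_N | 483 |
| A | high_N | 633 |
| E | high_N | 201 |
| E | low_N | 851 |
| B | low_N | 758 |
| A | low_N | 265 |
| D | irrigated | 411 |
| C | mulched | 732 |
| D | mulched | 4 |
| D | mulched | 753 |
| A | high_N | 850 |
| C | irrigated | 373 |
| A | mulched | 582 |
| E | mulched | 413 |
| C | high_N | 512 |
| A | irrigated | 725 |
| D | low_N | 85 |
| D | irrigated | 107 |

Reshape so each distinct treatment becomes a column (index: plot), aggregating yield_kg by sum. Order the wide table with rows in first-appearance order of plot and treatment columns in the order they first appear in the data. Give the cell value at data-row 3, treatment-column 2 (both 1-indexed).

1019

With rows in first-appearance order of plot, row 3 is plot=E. treatment columns in first-appearance order: mulched, low_N, high_N, irrigated; column 2 is low_N.
Long rows with plot=E, treatment=low_N: 168 + 851 = 1019.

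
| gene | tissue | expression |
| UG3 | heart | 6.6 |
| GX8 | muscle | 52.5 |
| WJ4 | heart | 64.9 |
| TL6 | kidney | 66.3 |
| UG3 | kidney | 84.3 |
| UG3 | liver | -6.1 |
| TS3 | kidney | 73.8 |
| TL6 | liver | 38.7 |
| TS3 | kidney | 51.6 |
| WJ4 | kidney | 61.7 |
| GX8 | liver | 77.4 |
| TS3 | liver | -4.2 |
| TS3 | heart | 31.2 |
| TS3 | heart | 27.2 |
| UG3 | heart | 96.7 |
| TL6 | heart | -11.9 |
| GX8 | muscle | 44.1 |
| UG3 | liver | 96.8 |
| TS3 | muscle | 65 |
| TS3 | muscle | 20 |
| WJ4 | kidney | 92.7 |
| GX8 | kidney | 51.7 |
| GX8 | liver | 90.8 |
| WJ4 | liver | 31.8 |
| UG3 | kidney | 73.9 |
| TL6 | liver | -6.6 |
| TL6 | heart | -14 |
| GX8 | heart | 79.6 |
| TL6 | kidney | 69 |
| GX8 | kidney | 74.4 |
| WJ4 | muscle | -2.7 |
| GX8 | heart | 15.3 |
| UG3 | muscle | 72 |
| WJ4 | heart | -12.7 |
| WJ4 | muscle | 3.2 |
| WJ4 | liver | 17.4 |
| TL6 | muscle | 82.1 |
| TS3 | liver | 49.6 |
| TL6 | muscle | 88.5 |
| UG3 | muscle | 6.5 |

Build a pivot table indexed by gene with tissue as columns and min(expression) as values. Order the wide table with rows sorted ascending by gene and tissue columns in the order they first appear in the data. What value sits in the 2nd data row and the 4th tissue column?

-6.6

With rows sorted ascending by gene, row 2 is gene=TL6. tissue columns in first-appearance order: heart, muscle, kidney, liver; column 4 is liver.
Long rows with gene=TL6, tissue=liver: min(38.7, -6.6) = -6.6.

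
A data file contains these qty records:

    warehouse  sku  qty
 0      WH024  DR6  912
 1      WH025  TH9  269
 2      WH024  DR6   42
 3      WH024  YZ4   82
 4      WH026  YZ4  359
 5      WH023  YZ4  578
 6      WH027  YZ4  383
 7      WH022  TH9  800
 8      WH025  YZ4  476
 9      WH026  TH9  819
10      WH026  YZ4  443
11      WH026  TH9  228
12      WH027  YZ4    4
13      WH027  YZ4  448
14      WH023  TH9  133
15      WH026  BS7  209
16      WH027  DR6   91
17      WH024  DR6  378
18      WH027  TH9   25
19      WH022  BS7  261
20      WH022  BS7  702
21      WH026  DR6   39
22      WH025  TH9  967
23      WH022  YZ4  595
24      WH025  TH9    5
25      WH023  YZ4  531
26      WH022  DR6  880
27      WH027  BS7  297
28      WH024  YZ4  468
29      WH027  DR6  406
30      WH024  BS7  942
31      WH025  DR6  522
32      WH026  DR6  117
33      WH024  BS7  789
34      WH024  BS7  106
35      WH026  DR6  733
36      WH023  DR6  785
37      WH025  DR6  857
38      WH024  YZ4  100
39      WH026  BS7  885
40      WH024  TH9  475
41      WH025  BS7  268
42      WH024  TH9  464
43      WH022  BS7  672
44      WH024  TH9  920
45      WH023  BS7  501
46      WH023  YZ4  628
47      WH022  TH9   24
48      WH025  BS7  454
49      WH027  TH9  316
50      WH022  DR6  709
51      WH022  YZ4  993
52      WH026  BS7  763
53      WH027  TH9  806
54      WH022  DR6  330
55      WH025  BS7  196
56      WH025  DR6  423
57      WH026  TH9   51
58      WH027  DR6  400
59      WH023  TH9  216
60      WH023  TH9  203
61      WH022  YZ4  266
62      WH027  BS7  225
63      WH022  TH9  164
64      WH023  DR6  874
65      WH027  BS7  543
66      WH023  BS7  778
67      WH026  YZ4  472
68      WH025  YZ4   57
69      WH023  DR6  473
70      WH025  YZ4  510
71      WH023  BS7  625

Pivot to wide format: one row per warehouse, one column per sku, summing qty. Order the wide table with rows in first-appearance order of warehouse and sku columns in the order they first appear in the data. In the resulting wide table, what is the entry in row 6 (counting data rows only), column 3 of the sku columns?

With rows in first-appearance order of warehouse, row 6 is warehouse=WH022. sku columns in first-appearance order: DR6, TH9, YZ4, BS7; column 3 is YZ4.
Long rows with warehouse=WH022, sku=YZ4: 595 + 993 + 266 = 1854.

1854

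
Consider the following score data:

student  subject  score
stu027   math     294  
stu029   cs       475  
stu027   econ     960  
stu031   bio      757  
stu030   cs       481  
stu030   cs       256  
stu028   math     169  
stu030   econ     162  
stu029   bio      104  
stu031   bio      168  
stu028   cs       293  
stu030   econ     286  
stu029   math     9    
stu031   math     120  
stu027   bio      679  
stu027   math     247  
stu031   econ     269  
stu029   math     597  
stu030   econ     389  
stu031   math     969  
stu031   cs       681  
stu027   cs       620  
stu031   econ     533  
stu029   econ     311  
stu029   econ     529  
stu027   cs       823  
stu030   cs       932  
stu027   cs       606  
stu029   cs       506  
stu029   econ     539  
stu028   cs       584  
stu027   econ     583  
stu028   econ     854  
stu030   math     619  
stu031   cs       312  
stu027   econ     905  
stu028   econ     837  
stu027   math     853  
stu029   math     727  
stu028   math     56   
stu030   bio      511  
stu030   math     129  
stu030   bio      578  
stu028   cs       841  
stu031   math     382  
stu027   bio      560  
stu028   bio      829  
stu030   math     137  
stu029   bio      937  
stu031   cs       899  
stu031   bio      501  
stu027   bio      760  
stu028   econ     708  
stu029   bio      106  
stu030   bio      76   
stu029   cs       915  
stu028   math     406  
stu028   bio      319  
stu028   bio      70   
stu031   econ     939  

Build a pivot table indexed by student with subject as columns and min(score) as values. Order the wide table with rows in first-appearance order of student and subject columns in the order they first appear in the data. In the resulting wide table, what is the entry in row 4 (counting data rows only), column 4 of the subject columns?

With rows in first-appearance order of student, row 4 is student=stu030. subject columns in first-appearance order: math, cs, econ, bio; column 4 is bio.
Long rows with student=stu030, subject=bio: min(511, 578, 76) = 76.

76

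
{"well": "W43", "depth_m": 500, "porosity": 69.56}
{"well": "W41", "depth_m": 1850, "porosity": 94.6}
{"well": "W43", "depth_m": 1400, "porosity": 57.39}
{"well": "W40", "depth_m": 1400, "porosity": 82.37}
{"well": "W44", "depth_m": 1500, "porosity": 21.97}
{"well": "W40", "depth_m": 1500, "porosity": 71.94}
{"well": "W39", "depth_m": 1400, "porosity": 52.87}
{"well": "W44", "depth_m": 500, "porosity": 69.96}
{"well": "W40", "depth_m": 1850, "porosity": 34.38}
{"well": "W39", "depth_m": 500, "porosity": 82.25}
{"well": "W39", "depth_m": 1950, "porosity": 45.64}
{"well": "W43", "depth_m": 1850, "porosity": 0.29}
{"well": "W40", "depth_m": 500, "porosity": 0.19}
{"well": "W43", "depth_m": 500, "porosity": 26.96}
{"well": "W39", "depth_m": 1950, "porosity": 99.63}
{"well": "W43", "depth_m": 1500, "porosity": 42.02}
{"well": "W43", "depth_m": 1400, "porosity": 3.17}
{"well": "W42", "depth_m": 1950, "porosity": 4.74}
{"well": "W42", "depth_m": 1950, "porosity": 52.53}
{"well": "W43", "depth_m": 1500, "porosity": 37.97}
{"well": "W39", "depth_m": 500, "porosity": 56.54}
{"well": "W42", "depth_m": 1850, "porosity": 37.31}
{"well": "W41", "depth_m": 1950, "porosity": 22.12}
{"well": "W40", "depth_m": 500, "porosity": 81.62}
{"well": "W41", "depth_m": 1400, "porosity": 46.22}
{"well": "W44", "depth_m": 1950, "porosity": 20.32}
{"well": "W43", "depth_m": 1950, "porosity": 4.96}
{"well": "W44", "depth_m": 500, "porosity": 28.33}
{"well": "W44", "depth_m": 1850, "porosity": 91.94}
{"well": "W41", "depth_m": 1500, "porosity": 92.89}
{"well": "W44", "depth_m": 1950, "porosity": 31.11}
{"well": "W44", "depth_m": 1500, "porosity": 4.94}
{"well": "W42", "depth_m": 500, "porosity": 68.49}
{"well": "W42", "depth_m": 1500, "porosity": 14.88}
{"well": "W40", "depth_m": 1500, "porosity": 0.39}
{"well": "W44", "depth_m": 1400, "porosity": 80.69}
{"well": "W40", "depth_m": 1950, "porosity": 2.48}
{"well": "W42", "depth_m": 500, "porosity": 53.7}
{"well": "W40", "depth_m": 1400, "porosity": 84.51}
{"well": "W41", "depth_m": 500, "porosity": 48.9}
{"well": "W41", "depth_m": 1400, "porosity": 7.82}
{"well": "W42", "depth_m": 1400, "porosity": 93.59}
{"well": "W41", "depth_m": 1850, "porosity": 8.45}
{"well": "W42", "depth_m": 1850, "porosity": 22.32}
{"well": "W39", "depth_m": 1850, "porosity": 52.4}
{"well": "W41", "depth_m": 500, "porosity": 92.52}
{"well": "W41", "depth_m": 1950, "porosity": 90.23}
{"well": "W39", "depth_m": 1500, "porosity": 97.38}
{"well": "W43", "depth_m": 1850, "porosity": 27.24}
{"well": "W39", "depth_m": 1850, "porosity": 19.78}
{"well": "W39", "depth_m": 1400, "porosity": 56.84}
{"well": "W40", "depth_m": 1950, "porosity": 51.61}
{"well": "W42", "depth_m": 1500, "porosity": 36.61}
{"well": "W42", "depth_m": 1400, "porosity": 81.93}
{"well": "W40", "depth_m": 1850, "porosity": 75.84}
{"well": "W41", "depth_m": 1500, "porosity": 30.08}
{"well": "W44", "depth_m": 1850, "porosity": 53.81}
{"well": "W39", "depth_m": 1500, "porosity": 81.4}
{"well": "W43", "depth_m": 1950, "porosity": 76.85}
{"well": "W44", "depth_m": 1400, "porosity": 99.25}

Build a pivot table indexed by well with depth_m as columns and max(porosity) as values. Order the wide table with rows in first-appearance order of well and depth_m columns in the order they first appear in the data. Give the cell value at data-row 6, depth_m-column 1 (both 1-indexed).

68.49

With rows in first-appearance order of well, row 6 is well=W42. depth_m columns in first-appearance order: 500, 1850, 1400, 1500, 1950; column 1 is 500.
Long rows with well=W42, depth_m=500: max(68.49, 53.7) = 68.49.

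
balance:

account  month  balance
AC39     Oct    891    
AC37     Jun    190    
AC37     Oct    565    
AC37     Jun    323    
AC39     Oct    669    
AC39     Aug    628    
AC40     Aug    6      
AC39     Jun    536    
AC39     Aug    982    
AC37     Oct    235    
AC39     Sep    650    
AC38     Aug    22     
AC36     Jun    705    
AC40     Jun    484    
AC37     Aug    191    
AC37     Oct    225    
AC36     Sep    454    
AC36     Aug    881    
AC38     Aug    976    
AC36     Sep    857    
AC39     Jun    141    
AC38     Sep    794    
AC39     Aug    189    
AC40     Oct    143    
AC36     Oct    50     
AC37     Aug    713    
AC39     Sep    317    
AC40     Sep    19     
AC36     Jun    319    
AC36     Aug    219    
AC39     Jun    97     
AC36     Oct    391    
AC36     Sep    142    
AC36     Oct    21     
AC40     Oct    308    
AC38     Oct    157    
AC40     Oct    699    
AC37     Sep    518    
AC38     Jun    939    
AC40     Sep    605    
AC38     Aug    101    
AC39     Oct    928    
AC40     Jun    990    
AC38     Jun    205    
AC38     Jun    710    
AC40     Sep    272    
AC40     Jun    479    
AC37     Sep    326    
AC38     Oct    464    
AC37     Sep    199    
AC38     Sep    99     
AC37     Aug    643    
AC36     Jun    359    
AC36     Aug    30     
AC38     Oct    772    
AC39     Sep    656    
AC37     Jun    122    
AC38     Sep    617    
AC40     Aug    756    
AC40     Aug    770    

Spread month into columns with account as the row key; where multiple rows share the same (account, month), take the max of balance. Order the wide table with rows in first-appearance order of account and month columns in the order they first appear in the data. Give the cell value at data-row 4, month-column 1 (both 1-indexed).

772

With rows in first-appearance order of account, row 4 is account=AC38. month columns in first-appearance order: Oct, Jun, Aug, Sep; column 1 is Oct.
Long rows with account=AC38, month=Oct: max(157, 464, 772) = 772.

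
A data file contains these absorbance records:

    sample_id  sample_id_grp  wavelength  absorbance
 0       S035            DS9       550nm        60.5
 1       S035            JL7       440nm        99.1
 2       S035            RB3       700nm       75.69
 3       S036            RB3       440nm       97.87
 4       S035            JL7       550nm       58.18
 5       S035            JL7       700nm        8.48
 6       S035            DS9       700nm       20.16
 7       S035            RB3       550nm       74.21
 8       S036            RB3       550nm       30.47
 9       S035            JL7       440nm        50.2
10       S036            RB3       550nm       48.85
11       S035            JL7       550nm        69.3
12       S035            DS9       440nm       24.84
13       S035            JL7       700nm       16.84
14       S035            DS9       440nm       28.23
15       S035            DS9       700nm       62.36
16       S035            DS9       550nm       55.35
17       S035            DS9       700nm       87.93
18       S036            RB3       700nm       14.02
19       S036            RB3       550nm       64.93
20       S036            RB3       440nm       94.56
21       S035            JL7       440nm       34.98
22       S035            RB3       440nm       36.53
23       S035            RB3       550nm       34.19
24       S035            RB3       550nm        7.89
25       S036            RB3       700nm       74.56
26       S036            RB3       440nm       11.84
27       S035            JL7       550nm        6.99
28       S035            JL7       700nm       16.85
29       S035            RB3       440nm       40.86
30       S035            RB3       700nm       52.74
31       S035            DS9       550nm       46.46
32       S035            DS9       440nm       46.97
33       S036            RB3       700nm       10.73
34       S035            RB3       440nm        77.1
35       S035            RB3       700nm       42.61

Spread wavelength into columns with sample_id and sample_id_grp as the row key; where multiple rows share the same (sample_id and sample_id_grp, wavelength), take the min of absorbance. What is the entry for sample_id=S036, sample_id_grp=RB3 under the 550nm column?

Rows with sample_id=S036, sample_id_grp=RB3 and wavelength=550nm: absorbance values are 30.47, 48.85, 64.93.
min(30.47, 48.85, 64.93) = 30.47.

30.47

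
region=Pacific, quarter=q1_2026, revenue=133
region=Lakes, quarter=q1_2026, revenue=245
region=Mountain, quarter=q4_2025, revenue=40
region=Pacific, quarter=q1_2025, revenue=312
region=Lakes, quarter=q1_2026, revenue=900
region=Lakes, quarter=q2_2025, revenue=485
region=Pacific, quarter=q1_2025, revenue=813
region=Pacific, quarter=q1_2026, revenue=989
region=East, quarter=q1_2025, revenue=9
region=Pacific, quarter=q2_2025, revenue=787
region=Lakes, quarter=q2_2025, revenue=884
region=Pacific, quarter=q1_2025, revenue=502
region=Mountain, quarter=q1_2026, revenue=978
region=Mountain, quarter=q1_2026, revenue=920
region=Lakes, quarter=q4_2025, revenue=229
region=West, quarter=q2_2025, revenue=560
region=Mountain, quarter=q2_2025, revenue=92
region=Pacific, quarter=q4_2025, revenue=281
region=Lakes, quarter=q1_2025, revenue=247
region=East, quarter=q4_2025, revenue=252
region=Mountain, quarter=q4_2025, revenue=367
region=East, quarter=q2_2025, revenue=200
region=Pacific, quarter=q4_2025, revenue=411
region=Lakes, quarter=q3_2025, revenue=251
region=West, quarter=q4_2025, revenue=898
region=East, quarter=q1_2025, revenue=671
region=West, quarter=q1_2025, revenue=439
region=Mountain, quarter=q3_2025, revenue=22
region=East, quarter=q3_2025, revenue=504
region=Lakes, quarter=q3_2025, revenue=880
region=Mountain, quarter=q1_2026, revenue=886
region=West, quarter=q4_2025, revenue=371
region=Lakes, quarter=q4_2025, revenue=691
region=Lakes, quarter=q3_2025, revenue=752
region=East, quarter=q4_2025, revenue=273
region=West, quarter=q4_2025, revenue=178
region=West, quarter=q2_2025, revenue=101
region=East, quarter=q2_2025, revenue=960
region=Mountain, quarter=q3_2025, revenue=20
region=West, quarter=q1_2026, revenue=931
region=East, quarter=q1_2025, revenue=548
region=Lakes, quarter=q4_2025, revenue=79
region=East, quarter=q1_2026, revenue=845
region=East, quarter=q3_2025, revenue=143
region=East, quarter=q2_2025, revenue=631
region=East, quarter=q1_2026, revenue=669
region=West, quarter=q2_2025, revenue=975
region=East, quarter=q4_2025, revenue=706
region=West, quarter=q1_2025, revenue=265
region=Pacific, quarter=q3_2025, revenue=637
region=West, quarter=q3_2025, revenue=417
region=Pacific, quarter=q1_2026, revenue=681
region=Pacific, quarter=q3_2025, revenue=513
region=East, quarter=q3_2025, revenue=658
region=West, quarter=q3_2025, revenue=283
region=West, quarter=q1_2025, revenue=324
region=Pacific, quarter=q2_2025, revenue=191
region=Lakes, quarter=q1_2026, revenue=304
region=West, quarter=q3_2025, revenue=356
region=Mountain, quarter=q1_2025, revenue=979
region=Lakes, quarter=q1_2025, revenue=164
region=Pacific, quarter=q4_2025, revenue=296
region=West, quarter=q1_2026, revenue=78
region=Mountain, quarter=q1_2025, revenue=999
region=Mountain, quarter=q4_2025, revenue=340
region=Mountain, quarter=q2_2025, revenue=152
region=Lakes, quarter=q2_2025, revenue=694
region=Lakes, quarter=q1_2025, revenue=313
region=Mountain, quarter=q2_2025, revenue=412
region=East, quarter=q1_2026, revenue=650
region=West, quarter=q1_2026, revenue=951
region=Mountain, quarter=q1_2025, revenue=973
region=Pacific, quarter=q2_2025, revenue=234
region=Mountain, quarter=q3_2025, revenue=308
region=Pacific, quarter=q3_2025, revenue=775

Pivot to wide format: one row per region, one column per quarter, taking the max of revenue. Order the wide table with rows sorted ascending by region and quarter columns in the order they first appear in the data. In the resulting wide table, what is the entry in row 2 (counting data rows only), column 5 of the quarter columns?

880

With rows sorted ascending by region, row 2 is region=Lakes. quarter columns in first-appearance order: q1_2026, q4_2025, q1_2025, q2_2025, q3_2025; column 5 is q3_2025.
Long rows with region=Lakes, quarter=q3_2025: max(251, 880, 752) = 880.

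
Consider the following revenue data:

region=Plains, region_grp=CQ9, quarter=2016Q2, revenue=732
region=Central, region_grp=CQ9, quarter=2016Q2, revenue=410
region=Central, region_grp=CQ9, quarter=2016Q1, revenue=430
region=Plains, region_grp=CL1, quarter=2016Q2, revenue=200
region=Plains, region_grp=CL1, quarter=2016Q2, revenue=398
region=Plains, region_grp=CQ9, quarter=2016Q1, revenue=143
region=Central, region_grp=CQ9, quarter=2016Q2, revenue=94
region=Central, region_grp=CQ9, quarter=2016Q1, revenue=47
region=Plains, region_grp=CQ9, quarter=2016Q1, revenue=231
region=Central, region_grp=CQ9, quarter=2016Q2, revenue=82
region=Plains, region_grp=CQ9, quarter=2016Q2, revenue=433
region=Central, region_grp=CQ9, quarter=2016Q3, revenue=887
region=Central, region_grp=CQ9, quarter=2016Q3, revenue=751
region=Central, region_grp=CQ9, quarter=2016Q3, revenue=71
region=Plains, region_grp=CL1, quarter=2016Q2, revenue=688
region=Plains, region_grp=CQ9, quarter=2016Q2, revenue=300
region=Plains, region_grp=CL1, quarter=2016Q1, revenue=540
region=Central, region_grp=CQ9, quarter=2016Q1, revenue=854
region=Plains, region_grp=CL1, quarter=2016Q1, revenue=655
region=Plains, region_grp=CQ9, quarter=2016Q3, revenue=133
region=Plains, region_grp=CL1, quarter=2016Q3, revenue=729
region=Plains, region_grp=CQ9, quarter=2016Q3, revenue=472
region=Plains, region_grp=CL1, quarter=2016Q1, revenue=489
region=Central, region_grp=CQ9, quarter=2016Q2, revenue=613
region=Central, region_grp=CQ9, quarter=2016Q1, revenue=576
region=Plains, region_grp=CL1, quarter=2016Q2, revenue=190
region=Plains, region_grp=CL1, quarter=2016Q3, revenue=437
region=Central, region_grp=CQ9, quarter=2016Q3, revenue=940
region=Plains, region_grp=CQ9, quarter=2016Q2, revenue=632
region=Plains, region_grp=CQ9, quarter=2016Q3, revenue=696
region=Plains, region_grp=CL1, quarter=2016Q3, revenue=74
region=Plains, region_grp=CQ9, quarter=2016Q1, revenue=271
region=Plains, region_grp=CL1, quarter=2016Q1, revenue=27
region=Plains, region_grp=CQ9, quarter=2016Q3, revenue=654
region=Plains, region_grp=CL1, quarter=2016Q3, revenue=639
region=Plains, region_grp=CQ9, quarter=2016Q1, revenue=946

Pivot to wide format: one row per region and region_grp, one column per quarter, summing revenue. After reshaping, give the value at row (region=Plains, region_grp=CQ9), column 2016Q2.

Rows with region=Plains, region_grp=CQ9 and quarter=2016Q2: revenue values are 732, 433, 300, 632.
732 + 433 + 300 + 632 = 2097.

2097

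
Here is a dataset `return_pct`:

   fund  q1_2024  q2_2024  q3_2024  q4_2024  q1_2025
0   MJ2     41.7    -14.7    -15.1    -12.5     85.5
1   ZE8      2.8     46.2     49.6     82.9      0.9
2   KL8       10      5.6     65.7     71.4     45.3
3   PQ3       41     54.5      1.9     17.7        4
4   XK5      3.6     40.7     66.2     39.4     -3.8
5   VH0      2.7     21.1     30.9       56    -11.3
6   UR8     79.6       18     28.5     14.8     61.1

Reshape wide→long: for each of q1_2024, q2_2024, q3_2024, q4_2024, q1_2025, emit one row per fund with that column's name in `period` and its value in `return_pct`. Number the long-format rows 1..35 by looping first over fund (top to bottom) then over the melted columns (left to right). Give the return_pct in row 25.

35 rows total (7 × 5). Row 25: index ⌊(25-1)/5⌋ = 4 into fund → XK5; (25-1) mod 5 = 4 into the melted columns → q1_2025.
So row 25 is (XK5, q1_2025, -3.8); return_pct = -3.8.

-3.8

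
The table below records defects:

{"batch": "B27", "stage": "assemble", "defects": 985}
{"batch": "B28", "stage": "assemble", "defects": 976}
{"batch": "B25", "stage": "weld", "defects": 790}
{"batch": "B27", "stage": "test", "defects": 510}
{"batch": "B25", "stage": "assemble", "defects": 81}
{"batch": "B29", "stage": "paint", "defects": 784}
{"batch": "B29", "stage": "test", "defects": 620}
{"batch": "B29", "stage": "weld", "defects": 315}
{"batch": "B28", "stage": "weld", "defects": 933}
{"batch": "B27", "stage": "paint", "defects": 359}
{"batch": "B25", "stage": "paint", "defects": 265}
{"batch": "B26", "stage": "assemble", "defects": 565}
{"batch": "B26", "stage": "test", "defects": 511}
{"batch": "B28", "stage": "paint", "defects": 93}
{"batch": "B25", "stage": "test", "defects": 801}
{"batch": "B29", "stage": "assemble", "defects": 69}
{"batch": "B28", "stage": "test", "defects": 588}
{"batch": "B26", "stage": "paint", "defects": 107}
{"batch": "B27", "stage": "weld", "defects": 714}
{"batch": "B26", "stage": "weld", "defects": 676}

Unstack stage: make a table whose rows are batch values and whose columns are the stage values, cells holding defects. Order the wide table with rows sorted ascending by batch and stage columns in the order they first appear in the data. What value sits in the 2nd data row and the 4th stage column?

With rows sorted ascending by batch, row 2 is batch=B26. stage columns in first-appearance order: assemble, weld, test, paint; column 4 is paint.
Long rows with batch=B26, stage=paint: defects = 107.

107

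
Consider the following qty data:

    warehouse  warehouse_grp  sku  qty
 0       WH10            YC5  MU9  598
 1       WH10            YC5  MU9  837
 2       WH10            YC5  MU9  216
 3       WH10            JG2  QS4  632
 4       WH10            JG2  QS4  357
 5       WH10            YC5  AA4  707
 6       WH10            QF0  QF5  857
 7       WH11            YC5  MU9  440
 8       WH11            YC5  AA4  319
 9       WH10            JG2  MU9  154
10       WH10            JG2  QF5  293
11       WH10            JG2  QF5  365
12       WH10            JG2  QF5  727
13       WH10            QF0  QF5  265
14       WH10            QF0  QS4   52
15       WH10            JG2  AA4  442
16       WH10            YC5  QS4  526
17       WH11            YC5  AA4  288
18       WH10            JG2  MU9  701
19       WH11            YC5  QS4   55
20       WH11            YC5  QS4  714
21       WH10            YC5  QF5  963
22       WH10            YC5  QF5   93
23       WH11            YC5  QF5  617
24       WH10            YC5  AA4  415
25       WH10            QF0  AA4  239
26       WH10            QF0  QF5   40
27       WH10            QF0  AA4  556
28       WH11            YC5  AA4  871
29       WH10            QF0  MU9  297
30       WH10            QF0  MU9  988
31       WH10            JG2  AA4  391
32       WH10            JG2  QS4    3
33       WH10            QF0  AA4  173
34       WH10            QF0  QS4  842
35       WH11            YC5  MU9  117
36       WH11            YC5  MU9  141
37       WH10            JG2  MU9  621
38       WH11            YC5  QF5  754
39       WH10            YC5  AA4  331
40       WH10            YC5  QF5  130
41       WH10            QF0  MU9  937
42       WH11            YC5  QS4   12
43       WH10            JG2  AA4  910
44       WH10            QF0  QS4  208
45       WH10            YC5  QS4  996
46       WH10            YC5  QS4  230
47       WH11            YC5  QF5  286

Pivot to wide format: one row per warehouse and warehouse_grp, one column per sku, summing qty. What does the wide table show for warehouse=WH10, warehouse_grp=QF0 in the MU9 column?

2222

Rows with warehouse=WH10, warehouse_grp=QF0 and sku=MU9: qty values are 297, 988, 937.
297 + 988 + 937 = 2222.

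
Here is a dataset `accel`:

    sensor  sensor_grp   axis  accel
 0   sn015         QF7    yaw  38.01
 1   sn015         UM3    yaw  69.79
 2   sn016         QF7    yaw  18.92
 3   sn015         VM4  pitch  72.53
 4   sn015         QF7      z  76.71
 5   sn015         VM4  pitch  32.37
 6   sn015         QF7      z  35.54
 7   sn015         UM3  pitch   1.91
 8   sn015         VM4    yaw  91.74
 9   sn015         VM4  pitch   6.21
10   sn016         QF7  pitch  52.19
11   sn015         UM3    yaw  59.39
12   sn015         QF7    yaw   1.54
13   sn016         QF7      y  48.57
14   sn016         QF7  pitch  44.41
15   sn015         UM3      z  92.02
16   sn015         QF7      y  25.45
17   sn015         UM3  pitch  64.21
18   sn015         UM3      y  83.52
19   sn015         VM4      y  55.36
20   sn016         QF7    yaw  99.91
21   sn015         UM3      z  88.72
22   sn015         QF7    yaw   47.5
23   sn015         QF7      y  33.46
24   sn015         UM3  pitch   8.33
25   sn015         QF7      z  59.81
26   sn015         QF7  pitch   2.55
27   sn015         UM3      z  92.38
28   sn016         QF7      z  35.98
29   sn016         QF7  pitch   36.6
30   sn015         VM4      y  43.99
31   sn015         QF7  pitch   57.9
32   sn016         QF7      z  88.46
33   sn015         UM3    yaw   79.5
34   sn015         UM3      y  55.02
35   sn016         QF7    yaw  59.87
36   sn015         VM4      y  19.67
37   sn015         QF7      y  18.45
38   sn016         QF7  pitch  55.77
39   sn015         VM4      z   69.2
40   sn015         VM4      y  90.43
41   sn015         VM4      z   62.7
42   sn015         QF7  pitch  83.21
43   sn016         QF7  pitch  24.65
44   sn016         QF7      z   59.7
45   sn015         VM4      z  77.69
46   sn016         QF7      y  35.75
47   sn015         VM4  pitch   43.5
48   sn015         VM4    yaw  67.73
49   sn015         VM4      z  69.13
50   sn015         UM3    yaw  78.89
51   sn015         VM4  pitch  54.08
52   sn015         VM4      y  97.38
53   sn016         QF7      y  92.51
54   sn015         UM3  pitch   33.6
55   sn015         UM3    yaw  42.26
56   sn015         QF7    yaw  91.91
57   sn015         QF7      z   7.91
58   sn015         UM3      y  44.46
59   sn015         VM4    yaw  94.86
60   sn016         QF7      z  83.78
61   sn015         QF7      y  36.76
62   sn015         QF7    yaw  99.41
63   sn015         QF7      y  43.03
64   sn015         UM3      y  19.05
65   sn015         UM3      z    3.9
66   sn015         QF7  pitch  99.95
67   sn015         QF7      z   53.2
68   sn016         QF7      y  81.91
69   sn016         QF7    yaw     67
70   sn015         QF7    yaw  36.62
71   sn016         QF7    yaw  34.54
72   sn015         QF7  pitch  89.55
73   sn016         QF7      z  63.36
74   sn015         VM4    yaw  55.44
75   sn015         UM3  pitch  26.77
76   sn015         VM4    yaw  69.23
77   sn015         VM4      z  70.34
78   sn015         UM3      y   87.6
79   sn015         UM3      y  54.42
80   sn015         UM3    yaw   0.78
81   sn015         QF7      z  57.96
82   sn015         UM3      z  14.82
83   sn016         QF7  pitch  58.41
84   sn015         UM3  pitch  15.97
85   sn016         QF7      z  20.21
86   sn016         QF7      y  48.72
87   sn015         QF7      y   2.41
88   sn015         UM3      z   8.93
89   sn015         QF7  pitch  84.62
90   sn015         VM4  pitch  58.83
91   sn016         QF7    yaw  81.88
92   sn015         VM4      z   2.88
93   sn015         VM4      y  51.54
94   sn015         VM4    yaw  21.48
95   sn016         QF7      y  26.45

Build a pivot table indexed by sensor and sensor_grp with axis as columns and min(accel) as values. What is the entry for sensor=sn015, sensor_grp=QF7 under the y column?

Rows with sensor=sn015, sensor_grp=QF7 and axis=y: accel values are 25.45, 33.46, 18.45, 36.76, 43.03, 2.41.
min(25.45, 33.46, 18.45, 36.76, 43.03, 2.41) = 2.41.

2.41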